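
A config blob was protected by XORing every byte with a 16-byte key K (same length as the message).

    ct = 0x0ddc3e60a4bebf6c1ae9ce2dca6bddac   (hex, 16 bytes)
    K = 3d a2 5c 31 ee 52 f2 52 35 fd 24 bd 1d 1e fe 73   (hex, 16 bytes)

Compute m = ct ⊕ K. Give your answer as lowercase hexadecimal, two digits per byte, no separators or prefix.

307e62514aec4d3e2f14ea90d77523df

byte 0: 0d ^ 3d = 30
byte 1: dc ^ a2 = 7e
byte 2: 3e ^ 5c = 62
byte 3: 60 ^ 31 = 51
byte 4: a4 ^ ee = 4a
byte 5: be ^ 52 = ec
byte 6: bf ^ f2 = 4d
byte 7: 6c ^ 52 = 3e
byte 8: 1a ^ 35 = 2f
byte 9: e9 ^ fd = 14
byte 10: ce ^ 24 = ea
byte 11: 2d ^ bd = 90
byte 12: ca ^ 1d = d7
byte 13: 6b ^ 1e = 75
byte 14: dd ^ fe = 23
byte 15: ac ^ 73 = df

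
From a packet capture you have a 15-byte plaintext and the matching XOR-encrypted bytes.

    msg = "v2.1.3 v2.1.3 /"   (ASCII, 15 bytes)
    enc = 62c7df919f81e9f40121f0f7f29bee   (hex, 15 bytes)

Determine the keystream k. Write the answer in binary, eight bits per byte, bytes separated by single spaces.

00010100 11110101 11110001 10100000 10110001 10110010 11001001 10000010 00110011 00001111 11000001 11011001 11000001 10111011 11000001

Since enc = msg ⊕ k, XORing both sides with msg gives k = msg ⊕ enc.
76 xor 62 = 14
32 xor c7 = f5
2e xor df = f1
31 xor 91 = a0
2e xor 9f = b1
33 xor 81 = b2
20 xor e9 = c9
76 xor f4 = 82
32 xor 01 = 33
2e xor 21 = 0f
31 xor f0 = c1
2e xor f7 = d9
33 xor f2 = c1
20 xor 9b = bb
2f xor ee = c1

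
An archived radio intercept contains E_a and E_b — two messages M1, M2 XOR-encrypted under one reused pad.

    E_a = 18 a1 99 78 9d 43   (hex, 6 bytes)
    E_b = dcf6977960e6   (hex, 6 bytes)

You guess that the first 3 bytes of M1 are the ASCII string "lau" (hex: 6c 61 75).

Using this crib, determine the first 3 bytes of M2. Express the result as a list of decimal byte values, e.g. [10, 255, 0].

First, E_a ⊕ E_b = (M1 ⊕ K) ⊕ (M2 ⊕ K) = M1 ⊕ M2, so the key drops out. Then M2 = (M1 ⊕ M2) ⊕ M1 over the first 3 bytes.
byte 0: (18 XOR dc) XOR 6c = c4 XOR 6c = a8
byte 1: (a1 XOR f6) XOR 61 = 57 XOR 61 = 36
byte 2: (99 XOR 97) XOR 75 = 0e XOR 75 = 7b

[168, 54, 123]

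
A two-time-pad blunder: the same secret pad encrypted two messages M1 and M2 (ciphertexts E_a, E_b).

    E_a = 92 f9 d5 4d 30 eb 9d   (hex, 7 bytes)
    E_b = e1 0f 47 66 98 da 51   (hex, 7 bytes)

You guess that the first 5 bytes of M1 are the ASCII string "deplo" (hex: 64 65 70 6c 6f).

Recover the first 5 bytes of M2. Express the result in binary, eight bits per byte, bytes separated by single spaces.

00010111 10010011 11100010 01000111 11000111

First, E_a ⊕ E_b = (M1 ⊕ K) ⊕ (M2 ⊕ K) = M1 ⊕ M2, so the key drops out. Then M2 = (M1 ⊕ M2) ⊕ M1 over the first 5 bytes.
byte 0: (92 ^ e1) ^ 64 = 73 ^ 64 = 17
byte 1: (f9 ^ 0f) ^ 65 = f6 ^ 65 = 93
byte 2: (d5 ^ 47) ^ 70 = 92 ^ 70 = e2
byte 3: (4d ^ 66) ^ 6c = 2b ^ 6c = 47
byte 4: (30 ^ 98) ^ 6f = a8 ^ 6f = c7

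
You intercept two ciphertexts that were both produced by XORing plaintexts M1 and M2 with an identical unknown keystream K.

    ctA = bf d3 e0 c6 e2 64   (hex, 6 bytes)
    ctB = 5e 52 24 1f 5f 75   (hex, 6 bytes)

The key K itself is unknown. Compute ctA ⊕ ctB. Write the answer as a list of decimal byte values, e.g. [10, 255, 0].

ctA ⊕ ctB = (M1 ⊕ K) ⊕ (M2 ⊕ K) = M1 ⊕ M2 — the shared key cancels under XOR.
byte 0: bf ⊕ 5e = e1
byte 1: d3 ⊕ 52 = 81
byte 2: e0 ⊕ 24 = c4
byte 3: c6 ⊕ 1f = d9
byte 4: e2 ⊕ 5f = bd
byte 5: 64 ⊕ 75 = 11

[225, 129, 196, 217, 189, 17]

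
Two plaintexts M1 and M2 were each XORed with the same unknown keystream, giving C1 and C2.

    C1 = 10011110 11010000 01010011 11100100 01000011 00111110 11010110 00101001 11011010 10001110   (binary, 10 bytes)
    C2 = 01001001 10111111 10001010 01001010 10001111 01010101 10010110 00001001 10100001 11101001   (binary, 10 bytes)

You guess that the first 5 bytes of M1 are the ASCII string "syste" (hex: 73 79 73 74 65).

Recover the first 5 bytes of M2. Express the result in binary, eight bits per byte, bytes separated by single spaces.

10100100 00010110 10101010 11011010 10101001

First, C1 ⊕ C2 = (M1 ⊕ K) ⊕ (M2 ⊕ K) = M1 ⊕ M2, so the key drops out. Then M2 = (M1 ⊕ M2) ⊕ M1 over the first 5 bytes.
byte 0: (9e ⊕ 49) ⊕ 73 = d7 ⊕ 73 = a4
byte 1: (d0 ⊕ bf) ⊕ 79 = 6f ⊕ 79 = 16
byte 2: (53 ⊕ 8a) ⊕ 73 = d9 ⊕ 73 = aa
byte 3: (e4 ⊕ 4a) ⊕ 74 = ae ⊕ 74 = da
byte 4: (43 ⊕ 8f) ⊕ 65 = cc ⊕ 65 = a9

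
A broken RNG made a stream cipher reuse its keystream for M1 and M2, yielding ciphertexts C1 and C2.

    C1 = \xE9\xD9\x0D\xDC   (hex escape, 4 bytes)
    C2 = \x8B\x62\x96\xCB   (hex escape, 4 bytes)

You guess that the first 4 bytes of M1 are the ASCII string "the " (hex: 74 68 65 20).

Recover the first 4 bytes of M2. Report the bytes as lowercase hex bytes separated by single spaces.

First, C1 ⊕ C2 = (M1 ⊕ K) ⊕ (M2 ⊕ K) = M1 ⊕ M2, so the key drops out. Then M2 = (M1 ⊕ M2) ⊕ M1 over the first 4 bytes.
byte 0: (e9 ^ 8b) ^ 74 = 62 ^ 74 = 16
byte 1: (d9 ^ 62) ^ 68 = bb ^ 68 = d3
byte 2: (0d ^ 96) ^ 65 = 9b ^ 65 = fe
byte 3: (dc ^ cb) ^ 20 = 17 ^ 20 = 37

16 d3 fe 37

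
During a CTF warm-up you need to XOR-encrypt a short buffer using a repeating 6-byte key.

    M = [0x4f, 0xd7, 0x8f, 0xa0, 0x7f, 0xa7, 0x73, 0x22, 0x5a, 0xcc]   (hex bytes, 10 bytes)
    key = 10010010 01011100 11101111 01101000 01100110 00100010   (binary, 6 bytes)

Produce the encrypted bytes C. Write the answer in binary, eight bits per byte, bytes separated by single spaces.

The 6-byte key repeats, so the effective keystream is 92 5c ef 68 66 22 92 5c ef 68.
byte 0: 4f ⊕ 92 = dd
byte 1: d7 ⊕ 5c = 8b
byte 2: 8f ⊕ ef = 60
byte 3: a0 ⊕ 68 = c8
byte 4: 7f ⊕ 66 = 19
byte 5: a7 ⊕ 22 = 85
byte 6: 73 ⊕ 92 = e1
byte 7: 22 ⊕ 5c = 7e
byte 8: 5a ⊕ ef = b5
byte 9: cc ⊕ 68 = a4

11011101 10001011 01100000 11001000 00011001 10000101 11100001 01111110 10110101 10100100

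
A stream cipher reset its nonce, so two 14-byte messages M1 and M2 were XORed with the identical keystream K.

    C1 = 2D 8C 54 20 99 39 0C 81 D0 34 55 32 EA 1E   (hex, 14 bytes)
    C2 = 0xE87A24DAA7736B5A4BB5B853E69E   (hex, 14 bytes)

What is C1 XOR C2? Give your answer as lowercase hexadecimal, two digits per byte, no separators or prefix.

c5f670fa3e4a67db9b81ed610c80

C1 ⊕ C2 = (M1 ⊕ K) ⊕ (M2 ⊕ K) = M1 ⊕ M2 — the shared key cancels under XOR.
byte 0: 2d ⊕ e8 = c5
byte 1: 8c ⊕ 7a = f6
byte 2: 54 ⊕ 24 = 70
byte 3: 20 ⊕ da = fa
byte 4: 99 ⊕ a7 = 3e
byte 5: 39 ⊕ 73 = 4a
byte 6: 0c ⊕ 6b = 67
byte 7: 81 ⊕ 5a = db
byte 8: d0 ⊕ 4b = 9b
byte 9: 34 ⊕ b5 = 81
byte 10: 55 ⊕ b8 = ed
byte 11: 32 ⊕ 53 = 61
byte 12: ea ⊕ e6 = 0c
byte 13: 1e ⊕ 9e = 80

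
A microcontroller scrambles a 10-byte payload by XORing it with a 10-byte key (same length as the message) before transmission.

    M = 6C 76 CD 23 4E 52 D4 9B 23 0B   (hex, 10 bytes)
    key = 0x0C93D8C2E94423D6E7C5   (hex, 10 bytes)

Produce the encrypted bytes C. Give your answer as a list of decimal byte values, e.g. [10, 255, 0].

byte 0: 6c ^ 0c = 60
byte 1: 76 ^ 93 = e5
byte 2: cd ^ d8 = 15
byte 3: 23 ^ c2 = e1
byte 4: 4e ^ e9 = a7
byte 5: 52 ^ 44 = 16
byte 6: d4 ^ 23 = f7
byte 7: 9b ^ d6 = 4d
byte 8: 23 ^ e7 = c4
byte 9: 0b ^ c5 = ce

[96, 229, 21, 225, 167, 22, 247, 77, 196, 206]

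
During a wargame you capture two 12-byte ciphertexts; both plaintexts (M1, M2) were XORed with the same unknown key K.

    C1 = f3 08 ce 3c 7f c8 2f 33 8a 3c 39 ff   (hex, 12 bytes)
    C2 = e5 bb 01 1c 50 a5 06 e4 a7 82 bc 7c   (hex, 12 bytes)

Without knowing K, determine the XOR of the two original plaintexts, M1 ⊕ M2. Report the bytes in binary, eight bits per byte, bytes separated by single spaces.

00010110 10110011 11001111 00100000 00101111 01101101 00101001 11010111 00101101 10111110 10000101 10000011

C1 ⊕ C2 = (M1 ⊕ K) ⊕ (M2 ⊕ K) = M1 ⊕ M2 — the shared key cancels under XOR.
byte 0: 11110011 xor 11100101 = 00010110
byte 1: 00001000 xor 10111011 = 10110011
byte 2: 11001110 xor 00000001 = 11001111
byte 3: 00111100 xor 00011100 = 00100000
byte 4: 01111111 xor 01010000 = 00101111
byte 5: 11001000 xor 10100101 = 01101101
byte 6: 00101111 xor 00000110 = 00101001
byte 7: 00110011 xor 11100100 = 11010111
byte 8: 10001010 xor 10100111 = 00101101
byte 9: 00111100 xor 10000010 = 10111110
byte 10: 00111001 xor 10111100 = 10000101
byte 11: 11111111 xor 01111100 = 10000011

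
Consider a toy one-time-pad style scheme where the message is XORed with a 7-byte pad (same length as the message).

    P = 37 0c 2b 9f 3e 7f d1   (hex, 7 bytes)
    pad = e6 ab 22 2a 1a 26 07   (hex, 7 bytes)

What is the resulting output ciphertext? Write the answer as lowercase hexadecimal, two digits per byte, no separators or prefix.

d1a709b52459d6

XOR is its own inverse, so applying the key byte-wise gives the result directly.
37 ⊕ e6 = d1
0c ⊕ ab = a7
2b ⊕ 22 = 09
9f ⊕ 2a = b5
3e ⊕ 1a = 24
7f ⊕ 26 = 59
d1 ⊕ 07 = d6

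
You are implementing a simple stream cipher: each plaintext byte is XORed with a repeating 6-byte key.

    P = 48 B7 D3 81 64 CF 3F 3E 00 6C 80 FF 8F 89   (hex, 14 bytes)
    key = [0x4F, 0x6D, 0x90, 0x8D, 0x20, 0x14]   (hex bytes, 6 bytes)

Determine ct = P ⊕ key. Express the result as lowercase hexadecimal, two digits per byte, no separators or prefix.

The 6-byte key repeats, so the effective keystream is 4f 6d 90 8d 20 14 4f 6d 90 8d 20 14 4f 6d.
byte 0: 48 XOR 4f = 07
byte 1: b7 XOR 6d = da
byte 2: d3 XOR 90 = 43
byte 3: 81 XOR 8d = 0c
byte 4: 64 XOR 20 = 44
byte 5: cf XOR 14 = db
byte 6: 3f XOR 4f = 70
byte 7: 3e XOR 6d = 53
byte 8: 00 XOR 90 = 90
byte 9: 6c XOR 8d = e1
byte 10: 80 XOR 20 = a0
byte 11: ff XOR 14 = eb
byte 12: 8f XOR 4f = c0
byte 13: 89 XOR 6d = e4

07da430c44db705390e1a0ebc0e4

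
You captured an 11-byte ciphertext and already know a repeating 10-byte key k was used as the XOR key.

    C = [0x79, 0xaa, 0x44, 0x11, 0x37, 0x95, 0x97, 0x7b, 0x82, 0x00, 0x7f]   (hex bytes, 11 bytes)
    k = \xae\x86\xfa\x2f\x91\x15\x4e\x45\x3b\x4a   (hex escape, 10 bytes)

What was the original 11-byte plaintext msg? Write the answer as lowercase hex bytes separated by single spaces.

d7 2c be 3e a6 80 d9 3e b9 4a d1

The 10-byte key repeats, so the effective keystream is ae 86 fa 2f 91 15 4e 45 3b 4a ae.
byte 0: 79 ⊕ ae = d7
byte 1: aa ⊕ 86 = 2c
byte 2: 44 ⊕ fa = be
byte 3: 11 ⊕ 2f = 3e
byte 4: 37 ⊕ 91 = a6
byte 5: 95 ⊕ 15 = 80
byte 6: 97 ⊕ 4e = d9
byte 7: 7b ⊕ 45 = 3e
byte 8: 82 ⊕ 3b = b9
byte 9: 00 ⊕ 4a = 4a
byte 10: 7f ⊕ ae = d1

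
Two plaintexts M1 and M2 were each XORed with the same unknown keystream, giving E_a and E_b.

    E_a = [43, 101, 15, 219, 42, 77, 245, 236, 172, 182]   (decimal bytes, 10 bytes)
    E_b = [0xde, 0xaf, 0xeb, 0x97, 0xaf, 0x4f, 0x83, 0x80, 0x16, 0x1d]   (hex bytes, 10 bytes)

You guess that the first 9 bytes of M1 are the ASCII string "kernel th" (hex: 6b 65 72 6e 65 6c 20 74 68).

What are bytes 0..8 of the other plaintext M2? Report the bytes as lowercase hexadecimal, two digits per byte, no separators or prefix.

First, E_a ⊕ E_b = (M1 ⊕ K) ⊕ (M2 ⊕ K) = M1 ⊕ M2, so the key drops out. Then M2 = (M1 ⊕ M2) ⊕ M1 over the first 9 bytes.
byte 0: (2b ⊕ de) ⊕ 6b = f5 ⊕ 6b = 9e
byte 1: (65 ⊕ af) ⊕ 65 = ca ⊕ 65 = af
byte 2: (0f ⊕ eb) ⊕ 72 = e4 ⊕ 72 = 96
byte 3: (db ⊕ 97) ⊕ 6e = 4c ⊕ 6e = 22
byte 4: (2a ⊕ af) ⊕ 65 = 85 ⊕ 65 = e0
byte 5: (4d ⊕ 4f) ⊕ 6c = 02 ⊕ 6c = 6e
byte 6: (f5 ⊕ 83) ⊕ 20 = 76 ⊕ 20 = 56
byte 7: (ec ⊕ 80) ⊕ 74 = 6c ⊕ 74 = 18
byte 8: (ac ⊕ 16) ⊕ 68 = ba ⊕ 68 = d2

9eaf9622e06e5618d2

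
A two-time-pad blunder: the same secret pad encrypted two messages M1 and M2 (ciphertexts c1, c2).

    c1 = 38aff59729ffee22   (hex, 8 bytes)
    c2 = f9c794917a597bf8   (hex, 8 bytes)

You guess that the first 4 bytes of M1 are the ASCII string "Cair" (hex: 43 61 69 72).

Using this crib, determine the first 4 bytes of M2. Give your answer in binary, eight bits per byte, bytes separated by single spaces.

10000010 00001001 00001000 01110100

First, c1 ⊕ c2 = (M1 ⊕ K) ⊕ (M2 ⊕ K) = M1 ⊕ M2, so the key drops out. Then M2 = (M1 ⊕ M2) ⊕ M1 over the first 4 bytes.
byte 0: (38 xor f9) xor 43 = c1 xor 43 = 82
byte 1: (af xor c7) xor 61 = 68 xor 61 = 09
byte 2: (f5 xor 94) xor 69 = 61 xor 69 = 08
byte 3: (97 xor 91) xor 72 = 06 xor 72 = 74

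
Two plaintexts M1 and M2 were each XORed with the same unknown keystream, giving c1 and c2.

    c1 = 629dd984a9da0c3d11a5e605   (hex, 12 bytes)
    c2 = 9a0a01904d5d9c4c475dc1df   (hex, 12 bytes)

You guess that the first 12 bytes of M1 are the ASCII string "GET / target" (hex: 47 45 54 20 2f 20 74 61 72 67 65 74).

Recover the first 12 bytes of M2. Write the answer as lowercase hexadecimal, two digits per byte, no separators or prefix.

bfd28c34cba7e410249f42ae

First, c1 ⊕ c2 = (M1 ⊕ K) ⊕ (M2 ⊕ K) = M1 ⊕ M2, so the key drops out. Then M2 = (M1 ⊕ M2) ⊕ M1 over the first 12 bytes.
byte 0: (62 ⊕ 9a) ⊕ 47 = f8 ⊕ 47 = bf
byte 1: (9d ⊕ 0a) ⊕ 45 = 97 ⊕ 45 = d2
byte 2: (d9 ⊕ 01) ⊕ 54 = d8 ⊕ 54 = 8c
byte 3: (84 ⊕ 90) ⊕ 20 = 14 ⊕ 20 = 34
byte 4: (a9 ⊕ 4d) ⊕ 2f = e4 ⊕ 2f = cb
byte 5: (da ⊕ 5d) ⊕ 20 = 87 ⊕ 20 = a7
byte 6: (0c ⊕ 9c) ⊕ 74 = 90 ⊕ 74 = e4
byte 7: (3d ⊕ 4c) ⊕ 61 = 71 ⊕ 61 = 10
byte 8: (11 ⊕ 47) ⊕ 72 = 56 ⊕ 72 = 24
byte 9: (a5 ⊕ 5d) ⊕ 67 = f8 ⊕ 67 = 9f
byte 10: (e6 ⊕ c1) ⊕ 65 = 27 ⊕ 65 = 42
byte 11: (05 ⊕ df) ⊕ 74 = da ⊕ 74 = ae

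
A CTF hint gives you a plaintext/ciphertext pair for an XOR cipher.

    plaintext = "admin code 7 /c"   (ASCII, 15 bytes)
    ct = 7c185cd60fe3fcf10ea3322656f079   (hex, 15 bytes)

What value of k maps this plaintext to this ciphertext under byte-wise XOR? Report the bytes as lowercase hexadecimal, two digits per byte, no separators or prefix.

1d7c31bf61c39f9e6ac6121176df1a

Since ct = plaintext ⊕ k, XORing both sides with plaintext gives k = plaintext ⊕ ct.
byte 0: 61 ^ 7c = 1d
byte 1: 64 ^ 18 = 7c
byte 2: 6d ^ 5c = 31
byte 3: 69 ^ d6 = bf
byte 4: 6e ^ 0f = 61
byte 5: 20 ^ e3 = c3
byte 6: 63 ^ fc = 9f
byte 7: 6f ^ f1 = 9e
byte 8: 64 ^ 0e = 6a
byte 9: 65 ^ a3 = c6
byte 10: 20 ^ 32 = 12
byte 11: 37 ^ 26 = 11
byte 12: 20 ^ 56 = 76
byte 13: 2f ^ f0 = df
byte 14: 63 ^ 79 = 1a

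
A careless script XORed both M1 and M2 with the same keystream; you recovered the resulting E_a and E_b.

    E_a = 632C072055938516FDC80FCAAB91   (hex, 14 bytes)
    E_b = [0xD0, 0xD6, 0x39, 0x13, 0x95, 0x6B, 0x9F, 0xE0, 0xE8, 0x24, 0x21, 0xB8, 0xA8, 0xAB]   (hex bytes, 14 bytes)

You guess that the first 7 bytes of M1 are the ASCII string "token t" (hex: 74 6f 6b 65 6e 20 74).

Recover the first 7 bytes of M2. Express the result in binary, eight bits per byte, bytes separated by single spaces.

First, E_a ⊕ E_b = (M1 ⊕ K) ⊕ (M2 ⊕ K) = M1 ⊕ M2, so the key drops out. Then M2 = (M1 ⊕ M2) ⊕ M1 over the first 7 bytes.
byte 0: (63 ^ d0) ^ 74 = b3 ^ 74 = c7
byte 1: (2c ^ d6) ^ 6f = fa ^ 6f = 95
byte 2: (07 ^ 39) ^ 6b = 3e ^ 6b = 55
byte 3: (20 ^ 13) ^ 65 = 33 ^ 65 = 56
byte 4: (55 ^ 95) ^ 6e = c0 ^ 6e = ae
byte 5: (93 ^ 6b) ^ 20 = f8 ^ 20 = d8
byte 6: (85 ^ 9f) ^ 74 = 1a ^ 74 = 6e

11000111 10010101 01010101 01010110 10101110 11011000 01101110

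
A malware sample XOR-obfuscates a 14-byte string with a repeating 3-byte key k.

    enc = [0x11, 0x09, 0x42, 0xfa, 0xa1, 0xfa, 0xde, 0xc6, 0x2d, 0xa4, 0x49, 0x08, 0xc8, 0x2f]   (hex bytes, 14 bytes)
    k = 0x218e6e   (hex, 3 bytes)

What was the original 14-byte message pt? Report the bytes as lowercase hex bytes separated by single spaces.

The 3-byte key repeats, so the effective keystream is 21 8e 6e 21 8e 6e 21 8e 6e 21 8e 6e 21 8e.
byte 0: 11 ⊕ 21 = 30
byte 1: 09 ⊕ 8e = 87
byte 2: 42 ⊕ 6e = 2c
byte 3: fa ⊕ 21 = db
byte 4: a1 ⊕ 8e = 2f
byte 5: fa ⊕ 6e = 94
byte 6: de ⊕ 21 = ff
byte 7: c6 ⊕ 8e = 48
byte 8: 2d ⊕ 6e = 43
byte 9: a4 ⊕ 21 = 85
byte 10: 49 ⊕ 8e = c7
byte 11: 08 ⊕ 6e = 66
byte 12: c8 ⊕ 21 = e9
byte 13: 2f ⊕ 8e = a1

30 87 2c db 2f 94 ff 48 43 85 c7 66 e9 a1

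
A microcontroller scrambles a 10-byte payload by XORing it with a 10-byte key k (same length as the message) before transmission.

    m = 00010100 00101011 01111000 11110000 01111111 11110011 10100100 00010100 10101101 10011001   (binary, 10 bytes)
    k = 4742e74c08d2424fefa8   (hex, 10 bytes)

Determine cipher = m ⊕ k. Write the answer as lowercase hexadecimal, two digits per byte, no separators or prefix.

53699fbc7721e65b4231

XOR is its own inverse, so applying the key byte-wise gives the result directly.
00010100 XOR 01000111 = 01010011
00101011 XOR 01000010 = 01101001
01111000 XOR 11100111 = 10011111
11110000 XOR 01001100 = 10111100
01111111 XOR 00001000 = 01110111
11110011 XOR 11010010 = 00100001
10100100 XOR 01000010 = 11100110
00010100 XOR 01001111 = 01011011
10101101 XOR 11101111 = 01000010
10011001 XOR 10101000 = 00110001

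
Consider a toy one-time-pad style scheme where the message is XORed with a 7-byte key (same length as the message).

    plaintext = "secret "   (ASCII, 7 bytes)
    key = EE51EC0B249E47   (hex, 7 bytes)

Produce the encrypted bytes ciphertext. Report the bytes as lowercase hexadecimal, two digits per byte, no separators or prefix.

XOR is its own inverse, so applying the key byte-wise gives the result directly.
73 XOR ee = 9d
65 XOR 51 = 34
63 XOR ec = 8f
72 XOR 0b = 79
65 XOR 24 = 41
74 XOR 9e = ea
20 XOR 47 = 67

9d348f7941ea67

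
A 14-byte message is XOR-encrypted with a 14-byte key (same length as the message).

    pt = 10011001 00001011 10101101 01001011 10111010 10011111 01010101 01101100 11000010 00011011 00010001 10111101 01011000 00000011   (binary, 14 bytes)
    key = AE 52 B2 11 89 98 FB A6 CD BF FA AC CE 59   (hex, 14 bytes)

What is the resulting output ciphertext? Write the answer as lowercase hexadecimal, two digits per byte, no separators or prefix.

37591f5a3307aeca0fa4eb11965a

99 XOR ae = 37
0b XOR 52 = 59
ad XOR b2 = 1f
4b XOR 11 = 5a
ba XOR 89 = 33
9f XOR 98 = 07
55 XOR fb = ae
6c XOR a6 = ca
c2 XOR cd = 0f
1b XOR bf = a4
11 XOR fa = eb
bd XOR ac = 11
58 XOR ce = 96
03 XOR 59 = 5a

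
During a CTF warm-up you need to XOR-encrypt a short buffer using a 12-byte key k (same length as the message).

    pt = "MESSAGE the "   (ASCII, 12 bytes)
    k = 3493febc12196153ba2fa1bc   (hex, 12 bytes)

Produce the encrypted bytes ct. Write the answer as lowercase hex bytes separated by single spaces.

4d ^ 34 = 79
45 ^ 93 = d6
53 ^ fe = ad
53 ^ bc = ef
41 ^ 12 = 53
47 ^ 19 = 5e
45 ^ 61 = 24
20 ^ 53 = 73
74 ^ ba = ce
68 ^ 2f = 47
65 ^ a1 = c4
20 ^ bc = 9c

79 d6 ad ef 53 5e 24 73 ce 47 c4 9c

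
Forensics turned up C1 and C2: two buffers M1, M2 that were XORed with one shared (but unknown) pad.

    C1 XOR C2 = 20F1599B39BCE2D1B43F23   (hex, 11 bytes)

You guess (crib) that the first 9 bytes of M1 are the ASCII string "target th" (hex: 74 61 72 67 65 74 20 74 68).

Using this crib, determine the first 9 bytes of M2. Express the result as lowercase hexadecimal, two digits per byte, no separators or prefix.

Since C1 ⊕ C2 = M1 ⊕ M2, XORing with the guessed M1 bytes yields the corresponding M2 bytes: M2 = (C1 ⊕ C2) ⊕ M1.
20 XOR 74 = 54
f1 XOR 61 = 90
59 XOR 72 = 2b
9b XOR 67 = fc
39 XOR 65 = 5c
bc XOR 74 = c8
e2 XOR 20 = c2
d1 XOR 74 = a5
b4 XOR 68 = dc

54902bfc5cc8c2a5dc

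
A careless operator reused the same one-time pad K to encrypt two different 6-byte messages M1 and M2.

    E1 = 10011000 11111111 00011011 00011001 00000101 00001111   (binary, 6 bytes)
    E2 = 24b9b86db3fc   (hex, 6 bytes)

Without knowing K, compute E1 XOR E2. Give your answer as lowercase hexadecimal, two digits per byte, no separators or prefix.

E1 ⊕ E2 = (M1 ⊕ K) ⊕ (M2 ⊕ K) = M1 ⊕ M2 — the shared key cancels under XOR.
byte 0: 152 ^  36 = 188
byte 1: 255 ^ 185 =  70
byte 2:  27 ^ 184 = 163
byte 3:  25 ^ 109 = 116
byte 4:   5 ^ 179 = 182
byte 5:  15 ^ 252 = 243

bc46a374b6f3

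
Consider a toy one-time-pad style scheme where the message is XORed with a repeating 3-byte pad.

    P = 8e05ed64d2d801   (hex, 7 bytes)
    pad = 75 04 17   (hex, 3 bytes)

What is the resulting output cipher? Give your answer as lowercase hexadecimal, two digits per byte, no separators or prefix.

fb01fa11d6cf74

The 3-byte key repeats, so the effective keystream is 75 04 17 75 04 17 75.
byte 0: 8e XOR 75 = fb
byte 1: 05 XOR 04 = 01
byte 2: ed XOR 17 = fa
byte 3: 64 XOR 75 = 11
byte 4: d2 XOR 04 = d6
byte 5: d8 XOR 17 = cf
byte 6: 01 XOR 75 = 74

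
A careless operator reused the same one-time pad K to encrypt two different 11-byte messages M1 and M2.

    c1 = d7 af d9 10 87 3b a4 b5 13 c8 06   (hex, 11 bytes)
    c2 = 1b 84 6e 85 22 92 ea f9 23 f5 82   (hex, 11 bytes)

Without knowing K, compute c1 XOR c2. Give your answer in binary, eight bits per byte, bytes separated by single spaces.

11001100 00101011 10110111 10010101 10100101 10101001 01001110 01001100 00110000 00111101 10000100

c1 ⊕ c2 = (M1 ⊕ K) ⊕ (M2 ⊕ K) = M1 ⊕ M2 — the shared key cancels under XOR.
d7 XOR 1b = cc
af XOR 84 = 2b
d9 XOR 6e = b7
10 XOR 85 = 95
87 XOR 22 = a5
3b XOR 92 = a9
a4 XOR ea = 4e
b5 XOR f9 = 4c
13 XOR 23 = 30
c8 XOR f5 = 3d
06 XOR 82 = 84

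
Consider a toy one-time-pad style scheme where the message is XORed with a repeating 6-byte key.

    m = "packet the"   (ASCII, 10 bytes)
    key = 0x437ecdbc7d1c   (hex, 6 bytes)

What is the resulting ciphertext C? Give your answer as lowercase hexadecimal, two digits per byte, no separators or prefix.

The 6-byte key repeats, so the effective keystream is 43 7e cd bc 7d 1c 43 7e cd bc.
byte 0: 70 ^ 43 = 33
byte 1: 61 ^ 7e = 1f
byte 2: 63 ^ cd = ae
byte 3: 6b ^ bc = d7
byte 4: 65 ^ 7d = 18
byte 5: 74 ^ 1c = 68
byte 6: 20 ^ 43 = 63
byte 7: 74 ^ 7e = 0a
byte 8: 68 ^ cd = a5
byte 9: 65 ^ bc = d9

331faed71868630aa5d9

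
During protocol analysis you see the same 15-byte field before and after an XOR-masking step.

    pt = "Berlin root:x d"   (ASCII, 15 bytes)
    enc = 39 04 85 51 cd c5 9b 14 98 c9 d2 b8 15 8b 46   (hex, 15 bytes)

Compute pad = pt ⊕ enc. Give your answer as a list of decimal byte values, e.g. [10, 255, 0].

[123, 97, 247, 61, 164, 171, 187, 102, 247, 166, 166, 130, 109, 171, 34]

Since enc = pt ⊕ pad, XORing both sides with pt gives pad = pt ⊕ enc.
byte 0: 42 ⊕ 39 = 7b
byte 1: 65 ⊕ 04 = 61
byte 2: 72 ⊕ 85 = f7
byte 3: 6c ⊕ 51 = 3d
byte 4: 69 ⊕ cd = a4
byte 5: 6e ⊕ c5 = ab
byte 6: 20 ⊕ 9b = bb
byte 7: 72 ⊕ 14 = 66
byte 8: 6f ⊕ 98 = f7
byte 9: 6f ⊕ c9 = a6
byte 10: 74 ⊕ d2 = a6
byte 11: 3a ⊕ b8 = 82
byte 12: 78 ⊕ 15 = 6d
byte 13: 20 ⊕ 8b = ab
byte 14: 64 ⊕ 46 = 22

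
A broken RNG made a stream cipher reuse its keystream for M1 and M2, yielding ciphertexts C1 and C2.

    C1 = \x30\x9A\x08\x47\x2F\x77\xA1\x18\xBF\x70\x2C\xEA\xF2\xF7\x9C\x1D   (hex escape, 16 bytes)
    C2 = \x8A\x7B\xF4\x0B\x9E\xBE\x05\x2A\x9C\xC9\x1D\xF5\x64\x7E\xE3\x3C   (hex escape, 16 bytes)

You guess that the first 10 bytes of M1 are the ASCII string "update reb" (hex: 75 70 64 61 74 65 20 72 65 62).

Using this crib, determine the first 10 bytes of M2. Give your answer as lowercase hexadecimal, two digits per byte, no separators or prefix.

First, C1 ⊕ C2 = (M1 ⊕ K) ⊕ (M2 ⊕ K) = M1 ⊕ M2, so the key drops out. Then M2 = (M1 ⊕ M2) ⊕ M1 over the first 10 bytes.
byte 0: (30 XOR 8a) XOR 75 = ba XOR 75 = cf
byte 1: (9a XOR 7b) XOR 70 = e1 XOR 70 = 91
byte 2: (08 XOR f4) XOR 64 = fc XOR 64 = 98
byte 3: (47 XOR 0b) XOR 61 = 4c XOR 61 = 2d
byte 4: (2f XOR 9e) XOR 74 = b1 XOR 74 = c5
byte 5: (77 XOR be) XOR 65 = c9 XOR 65 = ac
byte 6: (a1 XOR 05) XOR 20 = a4 XOR 20 = 84
byte 7: (18 XOR 2a) XOR 72 = 32 XOR 72 = 40
byte 8: (bf XOR 9c) XOR 65 = 23 XOR 65 = 46
byte 9: (70 XOR c9) XOR 62 = b9 XOR 62 = db

cf91982dc5ac844046db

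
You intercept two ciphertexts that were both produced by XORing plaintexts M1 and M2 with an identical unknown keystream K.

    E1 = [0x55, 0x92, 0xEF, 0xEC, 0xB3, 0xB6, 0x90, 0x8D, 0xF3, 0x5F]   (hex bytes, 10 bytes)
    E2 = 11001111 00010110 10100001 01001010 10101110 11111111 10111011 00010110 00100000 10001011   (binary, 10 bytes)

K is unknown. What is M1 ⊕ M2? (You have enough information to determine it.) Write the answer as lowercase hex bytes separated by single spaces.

E1 ⊕ E2 = (M1 ⊕ K) ⊕ (M2 ⊕ K) = M1 ⊕ M2 — the shared key cancels under XOR.
55 ⊕ cf = 9a
92 ⊕ 16 = 84
ef ⊕ a1 = 4e
ec ⊕ 4a = a6
b3 ⊕ ae = 1d
b6 ⊕ ff = 49
90 ⊕ bb = 2b
8d ⊕ 16 = 9b
f3 ⊕ 20 = d3
5f ⊕ 8b = d4

9a 84 4e a6 1d 49 2b 9b d3 d4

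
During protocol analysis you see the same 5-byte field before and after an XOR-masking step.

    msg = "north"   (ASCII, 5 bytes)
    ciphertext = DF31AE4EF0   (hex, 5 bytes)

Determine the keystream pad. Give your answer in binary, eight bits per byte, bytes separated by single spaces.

Since ciphertext = msg ⊕ pad, XORing both sides with msg gives pad = msg ⊕ ciphertext.
110 XOR 223 = 177
111 XOR  49 =  94
114 XOR 174 = 220
116 XOR  78 =  58
104 XOR 240 = 152

10110001 01011110 11011100 00111010 10011000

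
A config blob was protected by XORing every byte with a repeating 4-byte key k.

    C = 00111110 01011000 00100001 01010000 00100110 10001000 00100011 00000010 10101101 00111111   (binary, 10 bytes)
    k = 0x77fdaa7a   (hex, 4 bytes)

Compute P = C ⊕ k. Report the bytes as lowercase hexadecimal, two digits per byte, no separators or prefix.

49a58b2a51758978dac2

The 4-byte key repeats, so the effective keystream is 77 fd aa 7a 77 fd aa 7a 77 fd.
byte 0: 3e ⊕ 77 = 49
byte 1: 58 ⊕ fd = a5
byte 2: 21 ⊕ aa = 8b
byte 3: 50 ⊕ 7a = 2a
byte 4: 26 ⊕ 77 = 51
byte 5: 88 ⊕ fd = 75
byte 6: 23 ⊕ aa = 89
byte 7: 02 ⊕ 7a = 78
byte 8: ad ⊕ 77 = da
byte 9: 3f ⊕ fd = c2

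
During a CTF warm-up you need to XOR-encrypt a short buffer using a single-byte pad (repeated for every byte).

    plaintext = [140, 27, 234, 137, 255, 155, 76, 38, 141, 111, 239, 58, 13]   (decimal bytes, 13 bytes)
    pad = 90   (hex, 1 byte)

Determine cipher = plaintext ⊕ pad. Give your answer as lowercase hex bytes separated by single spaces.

The 1-byte key repeats, so the effective keystream is 90 90 90 90 90 90 90 90 90 90 90 90 90.
byte 0: 8c XOR 90 = 1c
byte 1: 1b XOR 90 = 8b
byte 2: ea XOR 90 = 7a
byte 3: 89 XOR 90 = 19
byte 4: ff XOR 90 = 6f
byte 5: 9b XOR 90 = 0b
byte 6: 4c XOR 90 = dc
byte 7: 26 XOR 90 = b6
byte 8: 8d XOR 90 = 1d
byte 9: 6f XOR 90 = ff
byte 10: ef XOR 90 = 7f
byte 11: 3a XOR 90 = aa
byte 12: 0d XOR 90 = 9d

1c 8b 7a 19 6f 0b dc b6 1d ff 7f aa 9d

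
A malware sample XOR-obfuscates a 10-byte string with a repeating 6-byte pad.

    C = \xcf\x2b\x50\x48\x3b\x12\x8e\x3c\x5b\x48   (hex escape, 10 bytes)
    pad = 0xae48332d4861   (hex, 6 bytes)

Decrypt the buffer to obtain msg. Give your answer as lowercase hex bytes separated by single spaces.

61 63 63 65 73 73 20 74 68 65

The 6-byte key repeats, so the effective keystream is ae 48 33 2d 48 61 ae 48 33 2d.
byte 0: 11001111 ^ 10101110 = 01100001
byte 1: 00101011 ^ 01001000 = 01100011
byte 2: 01010000 ^ 00110011 = 01100011
byte 3: 01001000 ^ 00101101 = 01100101
byte 4: 00111011 ^ 01001000 = 01110011
byte 5: 00010010 ^ 01100001 = 01110011
byte 6: 10001110 ^ 10101110 = 00100000
byte 7: 00111100 ^ 01001000 = 01110100
byte 8: 01011011 ^ 00110011 = 01101000
byte 9: 01001000 ^ 00101101 = 01100101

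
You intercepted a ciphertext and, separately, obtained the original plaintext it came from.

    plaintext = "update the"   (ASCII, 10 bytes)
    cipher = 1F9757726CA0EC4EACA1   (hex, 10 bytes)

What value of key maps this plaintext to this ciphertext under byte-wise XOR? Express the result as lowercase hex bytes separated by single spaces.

Since cipher = plaintext ⊕ key, XORing both sides with plaintext gives key = plaintext ⊕ cipher.
byte 0: 75 ⊕ 1f = 6a
byte 1: 70 ⊕ 97 = e7
byte 2: 64 ⊕ 57 = 33
byte 3: 61 ⊕ 72 = 13
byte 4: 74 ⊕ 6c = 18
byte 5: 65 ⊕ a0 = c5
byte 6: 20 ⊕ ec = cc
byte 7: 74 ⊕ 4e = 3a
byte 8: 68 ⊕ ac = c4
byte 9: 65 ⊕ a1 = c4

6a e7 33 13 18 c5 cc 3a c4 c4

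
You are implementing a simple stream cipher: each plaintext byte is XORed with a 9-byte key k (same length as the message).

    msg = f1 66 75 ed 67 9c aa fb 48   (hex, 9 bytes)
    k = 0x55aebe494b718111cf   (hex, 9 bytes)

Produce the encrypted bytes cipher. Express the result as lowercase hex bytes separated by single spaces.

a4 c8 cb a4 2c ed 2b ea 87

XOR is its own inverse, so applying the key byte-wise gives the result directly.
byte 0: f1 XOR 55 = a4
byte 1: 66 XOR ae = c8
byte 2: 75 XOR be = cb
byte 3: ed XOR 49 = a4
byte 4: 67 XOR 4b = 2c
byte 5: 9c XOR 71 = ed
byte 6: aa XOR 81 = 2b
byte 7: fb XOR 11 = ea
byte 8: 48 XOR cf = 87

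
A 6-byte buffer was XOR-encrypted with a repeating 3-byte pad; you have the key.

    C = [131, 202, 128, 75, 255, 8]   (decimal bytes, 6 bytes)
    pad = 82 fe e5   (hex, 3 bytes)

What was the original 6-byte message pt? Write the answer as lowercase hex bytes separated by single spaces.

The 3-byte key repeats, so the effective keystream is 82 fe e5 82 fe e5.
byte 0: 83 ^ 82 = 01
byte 1: ca ^ fe = 34
byte 2: 80 ^ e5 = 65
byte 3: 4b ^ 82 = c9
byte 4: ff ^ fe = 01
byte 5: 08 ^ e5 = ed

01 34 65 c9 01 ed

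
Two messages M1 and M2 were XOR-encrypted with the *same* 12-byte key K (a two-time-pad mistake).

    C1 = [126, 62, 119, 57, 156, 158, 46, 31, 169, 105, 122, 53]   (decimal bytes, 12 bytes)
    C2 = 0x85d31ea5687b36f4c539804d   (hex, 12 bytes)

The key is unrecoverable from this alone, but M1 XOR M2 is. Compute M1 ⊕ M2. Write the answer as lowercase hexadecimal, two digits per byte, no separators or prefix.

C1 ⊕ C2 = (M1 ⊕ K) ⊕ (M2 ⊕ K) = M1 ⊕ M2 — the shared key cancels under XOR.
byte 0: 7e XOR 85 = fb
byte 1: 3e XOR d3 = ed
byte 2: 77 XOR 1e = 69
byte 3: 39 XOR a5 = 9c
byte 4: 9c XOR 68 = f4
byte 5: 9e XOR 7b = e5
byte 6: 2e XOR 36 = 18
byte 7: 1f XOR f4 = eb
byte 8: a9 XOR c5 = 6c
byte 9: 69 XOR 39 = 50
byte 10: 7a XOR 80 = fa
byte 11: 35 XOR 4d = 78

fbed699cf4e518eb6c50fa78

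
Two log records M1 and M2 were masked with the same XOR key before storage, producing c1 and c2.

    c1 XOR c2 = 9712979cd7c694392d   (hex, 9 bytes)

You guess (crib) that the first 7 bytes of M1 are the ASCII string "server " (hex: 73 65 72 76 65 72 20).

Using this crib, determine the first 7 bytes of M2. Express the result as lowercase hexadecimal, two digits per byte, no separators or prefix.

Since c1 ⊕ c2 = M1 ⊕ M2, XORing with the guessed M1 bytes yields the corresponding M2 bytes: M2 = (c1 ⊕ c2) ⊕ M1.
byte 0: 10010111 xor 01110011 = 11100100
byte 1: 00010010 xor 01100101 = 01110111
byte 2: 10010111 xor 01110010 = 11100101
byte 3: 10011100 xor 01110110 = 11101010
byte 4: 11010111 xor 01100101 = 10110010
byte 5: 11000110 xor 01110010 = 10110100
byte 6: 10010100 xor 00100000 = 10110100

e477e5eab2b4b4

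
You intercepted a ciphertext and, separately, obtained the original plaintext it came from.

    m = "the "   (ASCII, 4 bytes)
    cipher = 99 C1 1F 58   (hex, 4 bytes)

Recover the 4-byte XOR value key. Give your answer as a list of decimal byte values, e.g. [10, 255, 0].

[237, 169, 122, 120]

Since cipher = m ⊕ key, XORing both sides with m gives key = m ⊕ cipher.
74 ⊕ 99 = ed
68 ⊕ c1 = a9
65 ⊕ 1f = 7a
20 ⊕ 58 = 78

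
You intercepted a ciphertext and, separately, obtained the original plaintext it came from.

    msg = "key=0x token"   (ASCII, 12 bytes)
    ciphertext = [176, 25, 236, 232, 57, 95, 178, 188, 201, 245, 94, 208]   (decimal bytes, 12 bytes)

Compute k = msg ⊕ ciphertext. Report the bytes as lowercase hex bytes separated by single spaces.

Since ciphertext = msg ⊕ k, XORing both sides with msg gives k = msg ⊕ ciphertext.
6b ⊕ b0 = db
65 ⊕ 19 = 7c
79 ⊕ ec = 95
3d ⊕ e8 = d5
30 ⊕ 39 = 09
78 ⊕ 5f = 27
20 ⊕ b2 = 92
74 ⊕ bc = c8
6f ⊕ c9 = a6
6b ⊕ f5 = 9e
65 ⊕ 5e = 3b
6e ⊕ d0 = be

db 7c 95 d5 09 27 92 c8 a6 9e 3b be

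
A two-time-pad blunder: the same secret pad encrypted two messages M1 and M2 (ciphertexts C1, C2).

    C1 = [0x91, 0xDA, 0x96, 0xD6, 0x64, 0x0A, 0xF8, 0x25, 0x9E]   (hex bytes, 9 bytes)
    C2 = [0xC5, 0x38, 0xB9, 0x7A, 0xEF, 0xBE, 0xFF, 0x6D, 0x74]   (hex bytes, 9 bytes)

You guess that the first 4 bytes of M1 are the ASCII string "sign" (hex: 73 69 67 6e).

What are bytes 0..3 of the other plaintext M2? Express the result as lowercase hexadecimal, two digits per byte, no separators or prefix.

First, C1 ⊕ C2 = (M1 ⊕ K) ⊕ (M2 ⊕ K) = M1 ⊕ M2, so the key drops out. Then M2 = (M1 ⊕ M2) ⊕ M1 over the first 4 bytes.
byte 0: (91 ^ c5) ^ 73 = 54 ^ 73 = 27
byte 1: (da ^ 38) ^ 69 = e2 ^ 69 = 8b
byte 2: (96 ^ b9) ^ 67 = 2f ^ 67 = 48
byte 3: (d6 ^ 7a) ^ 6e = ac ^ 6e = c2

278b48c2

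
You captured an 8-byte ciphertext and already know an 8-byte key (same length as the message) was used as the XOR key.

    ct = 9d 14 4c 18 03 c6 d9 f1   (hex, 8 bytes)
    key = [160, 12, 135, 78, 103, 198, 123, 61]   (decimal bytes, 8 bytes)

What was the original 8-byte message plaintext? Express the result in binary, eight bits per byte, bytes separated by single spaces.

00111101 00011000 11001011 01010110 01100100 00000000 10100010 11001100

XOR is its own inverse, so applying the key byte-wise gives the result directly.
157 XOR 160 =  61
 20 XOR  12 =  24
 76 XOR 135 = 203
 24 XOR  78 =  86
  3 XOR 103 = 100
198 XOR 198 =   0
217 XOR 123 = 162
241 XOR  61 = 204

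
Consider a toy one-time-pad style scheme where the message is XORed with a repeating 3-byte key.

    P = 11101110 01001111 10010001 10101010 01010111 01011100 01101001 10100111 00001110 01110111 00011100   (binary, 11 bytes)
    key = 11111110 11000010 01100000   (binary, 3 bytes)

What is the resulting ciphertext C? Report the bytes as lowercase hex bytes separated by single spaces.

The 3-byte key repeats, so the effective keystream is fe c2 60 fe c2 60 fe c2 60 fe c2.
byte 0: ee xor fe = 10
byte 1: 4f xor c2 = 8d
byte 2: 91 xor 60 = f1
byte 3: aa xor fe = 54
byte 4: 57 xor c2 = 95
byte 5: 5c xor 60 = 3c
byte 6: 69 xor fe = 97
byte 7: a7 xor c2 = 65
byte 8: 0e xor 60 = 6e
byte 9: 77 xor fe = 89
byte 10: 1c xor c2 = de

10 8d f1 54 95 3c 97 65 6e 89 de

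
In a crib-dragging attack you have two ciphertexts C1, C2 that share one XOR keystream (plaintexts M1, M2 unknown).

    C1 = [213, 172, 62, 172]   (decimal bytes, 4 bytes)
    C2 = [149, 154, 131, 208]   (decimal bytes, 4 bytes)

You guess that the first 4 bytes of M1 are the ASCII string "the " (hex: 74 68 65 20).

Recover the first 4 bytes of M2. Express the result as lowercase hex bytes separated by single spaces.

First, C1 ⊕ C2 = (M1 ⊕ K) ⊕ (M2 ⊕ K) = M1 ⊕ M2, so the key drops out. Then M2 = (M1 ⊕ M2) ⊕ M1 over the first 4 bytes.
byte 0: (d5 ^ 95) ^ 74 = 40 ^ 74 = 34
byte 1: (ac ^ 9a) ^ 68 = 36 ^ 68 = 5e
byte 2: (3e ^ 83) ^ 65 = bd ^ 65 = d8
byte 3: (ac ^ d0) ^ 20 = 7c ^ 20 = 5c

34 5e d8 5c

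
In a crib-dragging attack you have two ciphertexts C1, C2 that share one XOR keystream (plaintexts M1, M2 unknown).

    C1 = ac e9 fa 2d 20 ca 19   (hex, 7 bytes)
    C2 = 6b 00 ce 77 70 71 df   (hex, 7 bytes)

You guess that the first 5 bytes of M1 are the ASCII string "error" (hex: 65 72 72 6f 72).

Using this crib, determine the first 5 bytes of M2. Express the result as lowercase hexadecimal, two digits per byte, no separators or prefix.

a29b463522

First, C1 ⊕ C2 = (M1 ⊕ K) ⊕ (M2 ⊕ K) = M1 ⊕ M2, so the key drops out. Then M2 = (M1 ⊕ M2) ⊕ M1 over the first 5 bytes.
byte 0: (ac ⊕ 6b) ⊕ 65 = c7 ⊕ 65 = a2
byte 1: (e9 ⊕ 00) ⊕ 72 = e9 ⊕ 72 = 9b
byte 2: (fa ⊕ ce) ⊕ 72 = 34 ⊕ 72 = 46
byte 3: (2d ⊕ 77) ⊕ 6f = 5a ⊕ 6f = 35
byte 4: (20 ⊕ 70) ⊕ 72 = 50 ⊕ 72 = 22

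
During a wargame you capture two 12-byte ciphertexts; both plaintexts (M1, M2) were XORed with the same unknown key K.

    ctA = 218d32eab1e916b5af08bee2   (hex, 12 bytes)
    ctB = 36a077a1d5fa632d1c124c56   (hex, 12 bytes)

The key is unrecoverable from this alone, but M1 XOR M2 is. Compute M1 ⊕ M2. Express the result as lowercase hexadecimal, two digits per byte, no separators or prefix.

ctA ⊕ ctB = (M1 ⊕ K) ⊕ (M2 ⊕ K) = M1 ⊕ M2 — the shared key cancels under XOR.
21 xor 36 = 17
8d xor a0 = 2d
32 xor 77 = 45
ea xor a1 = 4b
b1 xor d5 = 64
e9 xor fa = 13
16 xor 63 = 75
b5 xor 2d = 98
af xor 1c = b3
08 xor 12 = 1a
be xor 4c = f2
e2 xor 56 = b4

172d454b64137598b31af2b4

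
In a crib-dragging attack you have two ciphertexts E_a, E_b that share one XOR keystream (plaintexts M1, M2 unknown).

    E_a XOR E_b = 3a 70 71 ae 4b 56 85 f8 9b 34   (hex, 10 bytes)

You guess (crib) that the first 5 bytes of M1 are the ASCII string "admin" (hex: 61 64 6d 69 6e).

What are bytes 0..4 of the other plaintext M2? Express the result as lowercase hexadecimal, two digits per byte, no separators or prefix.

5b141cc725

Since E_a ⊕ E_b = M1 ⊕ M2, XORing with the guessed M1 bytes yields the corresponding M2 bytes: M2 = (E_a ⊕ E_b) ⊕ M1.
3a ^ 61 = 5b
70 ^ 64 = 14
71 ^ 6d = 1c
ae ^ 69 = c7
4b ^ 6e = 25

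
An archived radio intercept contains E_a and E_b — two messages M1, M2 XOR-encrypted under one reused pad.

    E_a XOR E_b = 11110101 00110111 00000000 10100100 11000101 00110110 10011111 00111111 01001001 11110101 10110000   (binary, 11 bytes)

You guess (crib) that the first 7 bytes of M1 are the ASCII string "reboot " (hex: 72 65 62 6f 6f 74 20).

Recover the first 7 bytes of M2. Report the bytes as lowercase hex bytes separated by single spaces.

87 52 62 cb aa 42 bf

Since E_a ⊕ E_b = M1 ⊕ M2, XORing with the guessed M1 bytes yields the corresponding M2 bytes: M2 = (E_a ⊕ E_b) ⊕ M1.
f5 ⊕ 72 = 87
37 ⊕ 65 = 52
00 ⊕ 62 = 62
a4 ⊕ 6f = cb
c5 ⊕ 6f = aa
36 ⊕ 74 = 42
9f ⊕ 20 = bf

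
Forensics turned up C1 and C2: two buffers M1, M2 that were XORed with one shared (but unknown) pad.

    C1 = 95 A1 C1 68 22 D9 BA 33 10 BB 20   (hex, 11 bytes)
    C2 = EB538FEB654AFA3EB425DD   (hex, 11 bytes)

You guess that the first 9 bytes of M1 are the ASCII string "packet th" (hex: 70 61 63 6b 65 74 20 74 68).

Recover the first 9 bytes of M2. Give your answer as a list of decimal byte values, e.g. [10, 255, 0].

[14, 147, 45, 232, 34, 231, 96, 121, 204]

First, C1 ⊕ C2 = (M1 ⊕ K) ⊕ (M2 ⊕ K) = M1 ⊕ M2, so the key drops out. Then M2 = (M1 ⊕ M2) ⊕ M1 over the first 9 bytes.
byte 0: (95 XOR eb) XOR 70 = 7e XOR 70 = 0e
byte 1: (a1 XOR 53) XOR 61 = f2 XOR 61 = 93
byte 2: (c1 XOR 8f) XOR 63 = 4e XOR 63 = 2d
byte 3: (68 XOR eb) XOR 6b = 83 XOR 6b = e8
byte 4: (22 XOR 65) XOR 65 = 47 XOR 65 = 22
byte 5: (d9 XOR 4a) XOR 74 = 93 XOR 74 = e7
byte 6: (ba XOR fa) XOR 20 = 40 XOR 20 = 60
byte 7: (33 XOR 3e) XOR 74 = 0d XOR 74 = 79
byte 8: (10 XOR b4) XOR 68 = a4 XOR 68 = cc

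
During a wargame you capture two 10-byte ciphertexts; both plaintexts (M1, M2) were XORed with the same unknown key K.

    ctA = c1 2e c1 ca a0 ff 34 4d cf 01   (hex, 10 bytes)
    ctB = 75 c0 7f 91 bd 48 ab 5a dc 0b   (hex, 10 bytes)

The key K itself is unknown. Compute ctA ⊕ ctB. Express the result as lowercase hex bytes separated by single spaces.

ctA ⊕ ctB = (M1 ⊕ K) ⊕ (M2 ⊕ K) = M1 ⊕ M2 — the shared key cancels under XOR.
c1 ^ 75 = b4
2e ^ c0 = ee
c1 ^ 7f = be
ca ^ 91 = 5b
a0 ^ bd = 1d
ff ^ 48 = b7
34 ^ ab = 9f
4d ^ 5a = 17
cf ^ dc = 13
01 ^ 0b = 0a

b4 ee be 5b 1d b7 9f 17 13 0a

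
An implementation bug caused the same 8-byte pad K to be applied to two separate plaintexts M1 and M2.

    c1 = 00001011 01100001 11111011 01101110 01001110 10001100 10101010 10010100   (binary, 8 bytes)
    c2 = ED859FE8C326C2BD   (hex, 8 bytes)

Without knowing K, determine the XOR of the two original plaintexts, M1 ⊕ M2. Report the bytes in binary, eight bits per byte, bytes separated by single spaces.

c1 ⊕ c2 = (M1 ⊕ K) ⊕ (M2 ⊕ K) = M1 ⊕ M2 — the shared key cancels under XOR.
0b XOR ed = e6
61 XOR 85 = e4
fb XOR 9f = 64
6e XOR e8 = 86
4e XOR c3 = 8d
8c XOR 26 = aa
aa XOR c2 = 68
94 XOR bd = 29

11100110 11100100 01100100 10000110 10001101 10101010 01101000 00101001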